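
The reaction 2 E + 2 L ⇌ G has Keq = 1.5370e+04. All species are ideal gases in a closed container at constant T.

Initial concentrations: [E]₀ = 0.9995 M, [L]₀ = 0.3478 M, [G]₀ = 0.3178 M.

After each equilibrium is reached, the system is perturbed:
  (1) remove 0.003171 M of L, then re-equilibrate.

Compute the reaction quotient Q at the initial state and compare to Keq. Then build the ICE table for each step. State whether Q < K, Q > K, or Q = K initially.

Q₀ = 2.63; Q < K (proceeds forward)

Q₀ = 2.63 vs Keq = 1.5370e+04 ⇒ Q<K, forward
Step 1:
                  E         L         G
  init       0.9995    0.3478    0.3178
  Δ         -0.3393   -0.3393    0.1696
  eq         0.6602   0.00853    0.4874
  solve Keq expr → x = 0.1696; check Q = 1.5370e+04
Then remove 0.003171 M of L.
Step 2:
                  E         L         G
  init       0.6602  0.005359    0.4874
  Δ        0.003117  0.003117 -0.001559
  eq         0.6633  0.008476    0.4859
  solve Keq expr → x = -0.001559; check Q = 1.5370e+04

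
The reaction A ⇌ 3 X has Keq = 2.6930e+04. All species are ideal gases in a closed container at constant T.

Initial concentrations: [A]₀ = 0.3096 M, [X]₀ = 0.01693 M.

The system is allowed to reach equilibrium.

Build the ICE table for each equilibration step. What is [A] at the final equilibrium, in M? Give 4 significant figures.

Q₀ = 1.5674e-05 vs Keq = 2.6930e+04 ⇒ Q<K, forward
Step 1:
                   A          X
  init        0.3096    0.01693
  Δ          -0.3096     0.9287
  eq      3.1400e-05     0.9456
  solve Keq expr → x = 0.3096; check Q = 2.6930e+04

[A]_eq = 3.1400e-05 M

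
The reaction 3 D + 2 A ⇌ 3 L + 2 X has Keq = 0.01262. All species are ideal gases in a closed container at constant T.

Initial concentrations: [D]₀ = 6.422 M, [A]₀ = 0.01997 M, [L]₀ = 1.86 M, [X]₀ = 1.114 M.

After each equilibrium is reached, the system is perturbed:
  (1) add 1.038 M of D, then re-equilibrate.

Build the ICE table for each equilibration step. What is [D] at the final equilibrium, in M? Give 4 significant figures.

[D]_eq = 8.043 M

Q₀ = 75.6 vs Keq = 0.01262 ⇒ Q>K, reverse
Step 1:
                    D           A           L           X
  init          6.422     0.01997        1.86       1.114
  Δ            0.6358      0.4238     -0.6358     -0.4238
  eq            7.058      0.4438       1.224      0.6902
  solve Keq expr → x = -0.2119; check Q = 0.01262
Then add 1.038 M of D.
Step 2:
                    D           A           L           X
  init          8.096      0.4438       1.224      0.6902
  Δ          -0.05287    -0.03525     0.05287     0.03525
  eq            8.043      0.4086       1.277      0.7254
  solve Keq expr → x = 0.01762; check Q = 0.01262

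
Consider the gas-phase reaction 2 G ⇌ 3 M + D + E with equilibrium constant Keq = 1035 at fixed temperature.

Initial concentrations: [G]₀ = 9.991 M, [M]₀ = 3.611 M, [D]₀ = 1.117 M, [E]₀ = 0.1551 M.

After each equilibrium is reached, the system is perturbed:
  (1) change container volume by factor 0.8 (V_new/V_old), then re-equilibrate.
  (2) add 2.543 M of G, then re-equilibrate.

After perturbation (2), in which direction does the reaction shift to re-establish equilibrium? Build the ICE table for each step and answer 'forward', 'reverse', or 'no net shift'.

Q₀ = 0.08172 vs Keq = 1035 ⇒ Q<K, forward
Step 1:
                  G         M         D         E
  init        9.991     3.611     1.117    0.1551
  Δ          -5.596     8.393     2.798     2.798
  eq          4.395        12     3.915     2.953
  solve Keq expr → x = 2.798; check Q = 1035
Then change container volume by factor 0.8 (V_new/V_old).
Step 2:
                  G         M         D         E
  init        5.494     15.01     4.893     3.691
  Δ          0.7421    -1.113   -0.3711   -0.3711
  eq          6.236     13.89     4.522      3.32
  solve Keq expr → x = -0.3711; check Q = 1035
Then add 2.543 M of G.
Step 3:
                  G         M         D         E
  init        8.779     13.89     4.522      3.32
  Δ         -0.8585     1.288    0.4292    0.4292
  eq          7.921     15.18     4.952     3.749
  solve Keq expr → x = 0.4292; check Q = 1035

Direction: forward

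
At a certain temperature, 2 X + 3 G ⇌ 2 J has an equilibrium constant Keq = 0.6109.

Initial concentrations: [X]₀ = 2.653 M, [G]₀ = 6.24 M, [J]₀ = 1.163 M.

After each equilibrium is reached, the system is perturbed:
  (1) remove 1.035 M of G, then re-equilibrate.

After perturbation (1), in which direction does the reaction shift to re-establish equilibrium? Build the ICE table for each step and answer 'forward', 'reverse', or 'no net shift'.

Q₀ = 7.9092e-04 vs Keq = 0.6109 ⇒ Q<K, forward
Step 1:
                   X          G          J
  I            2.653       6.24      1.163
  C           -1.976     -2.964      1.976
  E           0.6772      3.276      3.139
  solve Keq expr → x = 0.9879; check Q = 0.6109
Then remove 1.035 M of G.
Step 2:
                   X          G          J
  I           0.6772      2.241      3.139
  C           0.2241     0.3361    -0.2241
  E           0.9013      2.577      2.915
  solve Keq expr → x = -0.112; check Q = 0.6109

Direction: reverse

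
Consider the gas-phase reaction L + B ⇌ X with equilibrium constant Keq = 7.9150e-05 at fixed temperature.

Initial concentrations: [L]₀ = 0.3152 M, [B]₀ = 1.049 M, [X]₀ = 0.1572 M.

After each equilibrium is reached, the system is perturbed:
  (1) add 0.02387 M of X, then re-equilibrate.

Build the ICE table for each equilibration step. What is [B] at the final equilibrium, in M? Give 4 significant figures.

Q₀ = 0.4754 vs Keq = 7.9150e-05 ⇒ Q>K, reverse
Step 1:
                  L         B         X
  Initial    0.3152     1.049    0.1572
  Change     0.1572    0.1572   -0.1572
  Equil      0.4724     1.206 4.5094e-05
  solve Keq expr → x = -0.1572; check Q = 7.9150e-05
Then add 0.02387 M of X.
Step 2:
                  L         B         X
  Initial    0.4724     1.206   0.02392
  Change    0.02387   0.02387  -0.02387
  Equil      0.4962      1.23 4.8310e-05
  solve Keq expr → x = -0.02387; check Q = 7.9150e-05

[B]_eq = 1.23 M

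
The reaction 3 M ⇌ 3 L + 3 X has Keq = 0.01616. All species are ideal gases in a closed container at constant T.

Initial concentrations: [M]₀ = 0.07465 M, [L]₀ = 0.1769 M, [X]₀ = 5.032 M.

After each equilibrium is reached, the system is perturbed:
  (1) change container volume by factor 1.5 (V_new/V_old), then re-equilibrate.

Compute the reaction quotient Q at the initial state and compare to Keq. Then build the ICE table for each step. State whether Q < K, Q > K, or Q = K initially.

Q₀ = 1696; Q > K (proceeds reverse)

Q₀ = 1696 vs Keq = 0.01616 ⇒ Q>K, reverse
Step 1:
                   M          L          X
  Initial    0.07465     0.1769      5.032
  Change      0.1645    -0.1645    -0.1645
  Equil       0.2391    0.01242      4.868
  solve Keq expr → x = -0.05483; check Q = 0.01616
Then change container volume by factor 1.5 (V_new/V_old).
Step 2:
                   M          L          X
  Initial     0.1594    0.00828      3.245
  Change   -0.003828   0.003828   0.003828
  Equil       0.1556    0.01211      3.249
  solve Keq expr → x = 0.001276; check Q = 0.01616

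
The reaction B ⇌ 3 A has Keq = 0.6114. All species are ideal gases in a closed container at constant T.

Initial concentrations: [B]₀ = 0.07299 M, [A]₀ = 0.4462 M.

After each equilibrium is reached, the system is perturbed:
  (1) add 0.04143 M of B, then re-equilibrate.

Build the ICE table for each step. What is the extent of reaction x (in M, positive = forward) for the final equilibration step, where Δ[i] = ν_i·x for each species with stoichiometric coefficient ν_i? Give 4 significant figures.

Q₀ = 1.217 vs Keq = 0.6114 ⇒ Q>K, reverse
Step 1:
                   B          A
  Initial    0.07299     0.4462
  Change     0.02038   -0.06115
  Equil      0.09337      0.385
  solve Keq expr → x = -0.02038; check Q = 0.6114
Then add 0.04143 M of B.
Step 2:
                   B          A
  Initial     0.1348      0.385
  Change     -0.0122    0.03659
  Equil       0.1226     0.4216
  solve Keq expr → x = 0.0122; check Q = 0.6114

x = 0.0122 M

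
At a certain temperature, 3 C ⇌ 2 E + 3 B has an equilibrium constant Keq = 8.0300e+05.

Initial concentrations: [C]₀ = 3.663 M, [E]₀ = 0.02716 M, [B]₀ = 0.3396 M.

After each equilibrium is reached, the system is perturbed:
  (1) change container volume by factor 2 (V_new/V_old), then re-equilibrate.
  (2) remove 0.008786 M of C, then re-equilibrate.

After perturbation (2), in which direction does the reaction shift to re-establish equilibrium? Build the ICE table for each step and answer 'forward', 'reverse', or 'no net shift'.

Q₀ = 5.8783e-07 vs Keq = 8.0300e+05 ⇒ Q<K, forward
Step 1:
                   C          E          B
  I            3.663    0.02716     0.3396
  C           -3.587      2.391      3.587
  E          0.07611      2.418      3.926
  solve Keq expr → x = 1.196; check Q = 8.0300e+05
Then change container volume by factor 2 (V_new/V_old).
Step 2:
                   C          E          B
  I          0.03806      1.209      1.963
  C         -0.01379   0.009194    0.01379
  E          0.02426      1.218      1.977
  solve Keq expr → x = 0.004597; check Q = 8.0300e+05
Then remove 0.008786 M of C.
Step 3:
                   C          E          B
  I          0.01548      1.218      1.977
  C         0.008605  -0.005736  -0.008605
  E          0.02408      1.213      1.968
  solve Keq expr → x = -0.002868; check Q = 8.0300e+05

Direction: reverse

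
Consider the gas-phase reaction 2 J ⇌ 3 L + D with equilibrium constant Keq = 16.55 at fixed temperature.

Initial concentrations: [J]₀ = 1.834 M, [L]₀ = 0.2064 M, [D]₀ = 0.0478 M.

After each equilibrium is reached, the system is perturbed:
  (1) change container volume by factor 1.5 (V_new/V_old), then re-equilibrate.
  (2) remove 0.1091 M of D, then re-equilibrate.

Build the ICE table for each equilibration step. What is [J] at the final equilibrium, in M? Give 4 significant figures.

[J]_eq = 0.2913 M

Q₀ = 1.2496e-04 vs Keq = 16.55 ⇒ Q<K, forward
Step 1:
                    J           L           D
  Initial       1.834      0.2064      0.0478
  Change       -1.239       1.858      0.6193
  Equil        0.5954       2.064      0.6671
  solve Keq expr → x = 0.6193; check Q = 16.55
Then change container volume by factor 1.5 (V_new/V_old).
Step 2:
                    J           L           D
  Initial       0.397       1.376      0.4447
  Change      -0.0823      0.1235     0.04115
  Equil        0.3147         1.5      0.4859
  solve Keq expr → x = 0.04115; check Q = 16.55
Then remove 0.1091 M of D.
Step 3:
                    J           L           D
  Initial      0.3147         1.5      0.3768
  Change     -0.02338     0.03507     0.01169
  Equil        0.2913       1.535      0.3885
  solve Keq expr → x = 0.01169; check Q = 16.55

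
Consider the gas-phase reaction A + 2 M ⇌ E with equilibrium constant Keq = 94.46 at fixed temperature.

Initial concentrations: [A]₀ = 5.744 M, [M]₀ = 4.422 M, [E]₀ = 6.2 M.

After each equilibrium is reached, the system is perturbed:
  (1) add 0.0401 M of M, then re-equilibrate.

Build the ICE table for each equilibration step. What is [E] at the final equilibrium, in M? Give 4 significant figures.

[E]_eq = 8.353 M

Q₀ = 0.0552 vs Keq = 94.46 ⇒ Q<K, forward
Step 1:
                  A         M         E
  init        5.744     4.422       6.2
  Δ          -2.133    -4.266     2.133
  eq          3.611    0.1563     8.333
  solve Keq expr → x = 2.133; check Q = 94.46
Then add 0.0401 M of M.
Step 2:
                  A         M         E
  init        3.611    0.1964     8.333
  Δ        -0.01974  -0.03949   0.01974
  eq          3.591    0.1569     8.353
  solve Keq expr → x = 0.01974; check Q = 94.46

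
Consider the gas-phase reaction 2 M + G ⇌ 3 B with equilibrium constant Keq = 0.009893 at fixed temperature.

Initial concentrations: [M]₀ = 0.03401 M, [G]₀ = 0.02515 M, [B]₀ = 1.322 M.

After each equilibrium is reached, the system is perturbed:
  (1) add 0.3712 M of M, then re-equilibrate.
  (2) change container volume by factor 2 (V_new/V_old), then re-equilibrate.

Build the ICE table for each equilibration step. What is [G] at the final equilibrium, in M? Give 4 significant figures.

Q₀ = 7.9422e+04 vs Keq = 0.009893 ⇒ Q>K, reverse
Step 1:
                  M         G         B
  I         0.03401   0.02515     1.322
  C          0.7874    0.3937    -1.181
  E          0.8214    0.4189    0.1409
  solve Keq expr → x = -0.3937; check Q = 0.009893
Then add 0.3712 M of M.
Step 2:
                  M         G         B
  I           1.193    0.4189    0.1409
  C        -0.02376  -0.01188   0.03565
  E           1.169     0.407    0.1765
  solve Keq expr → x = 0.01188; check Q = 0.009893
Then change container volume by factor 2 (V_new/V_old).
Step 3:
                  M         G         B
  I          0.5844    0.2035   0.08826
  C               0         0         0
  E          0.5844    0.2035   0.08826
  solve Keq expr → x = 0; check Q = 0.009893

[G]_eq = 0.2035 M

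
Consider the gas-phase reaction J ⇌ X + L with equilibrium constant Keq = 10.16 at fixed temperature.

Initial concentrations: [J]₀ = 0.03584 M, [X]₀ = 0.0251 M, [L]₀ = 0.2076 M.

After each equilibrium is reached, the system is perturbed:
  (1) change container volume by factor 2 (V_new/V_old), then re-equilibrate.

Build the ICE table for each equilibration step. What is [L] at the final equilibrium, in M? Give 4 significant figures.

Q₀ = 0.1454 vs Keq = 10.16 ⇒ Q<K, forward
Step 1:
                    J           X           L
  Initial     0.03584      0.0251      0.2076
  Change     -0.03442     0.03442     0.03442
  Equil      0.001418     0.05952       0.242
  solve Keq expr → x = 0.03442; check Q = 10.16
Then change container volume by factor 2 (V_new/V_old).
Step 2:
                    J           X           L
  Initial  7.0894e-04     0.02976       0.121
  Change  -3.4928e-04  3.4928e-04  3.4928e-04
  Equil    3.5967e-04     0.03011      0.1214
  solve Keq expr → x = 3.4928e-04; check Q = 10.16

[L]_eq = 0.1214 M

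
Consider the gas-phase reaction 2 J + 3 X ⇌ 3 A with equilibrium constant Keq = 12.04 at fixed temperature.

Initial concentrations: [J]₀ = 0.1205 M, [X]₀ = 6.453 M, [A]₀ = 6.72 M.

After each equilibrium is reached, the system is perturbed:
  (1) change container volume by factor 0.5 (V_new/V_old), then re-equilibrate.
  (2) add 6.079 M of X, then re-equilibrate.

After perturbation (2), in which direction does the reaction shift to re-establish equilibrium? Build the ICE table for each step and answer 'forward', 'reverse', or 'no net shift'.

Direction: forward

Q₀ = 77.78 vs Keq = 12.04 ⇒ Q>K, reverse
Step 1:
                   J          X          A
  Initial     0.1205      6.453       6.72
  Change       0.155     0.2325    -0.2325
  Equil       0.2755      6.685      6.488
  solve Keq expr → x = -0.07749; check Q = 12.04
Then change container volume by factor 0.5 (V_new/V_old).
Step 2:
                   J          X          A
  Initial      0.551      13.37      12.98
  Change     -0.2508    -0.3763     0.3763
  Equil       0.3001      12.99      13.35
  solve Keq expr → x = 0.1254; check Q = 12.04
Then add 6.079 M of X.
Step 3:
                   J          X          A
  Initial     0.3001      19.07      13.35
  Change     -0.1252    -0.1878     0.1878
  Equil       0.1749      18.89      13.54
  solve Keq expr → x = 0.0626; check Q = 12.04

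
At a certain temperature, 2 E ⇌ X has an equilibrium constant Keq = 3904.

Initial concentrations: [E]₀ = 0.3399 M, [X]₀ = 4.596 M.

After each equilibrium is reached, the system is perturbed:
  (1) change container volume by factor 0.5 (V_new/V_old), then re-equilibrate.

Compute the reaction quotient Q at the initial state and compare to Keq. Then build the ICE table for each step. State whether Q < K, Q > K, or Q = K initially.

Q₀ = 39.78; Q < K (proceeds forward)

Q₀ = 39.78 vs Keq = 3904 ⇒ Q<K, forward
Step 1:
                   E          X
  Initial     0.3399      4.596
  Change      -0.305     0.1525
  Equil      0.03488      4.749
  solve Keq expr → x = 0.1525; check Q = 3904
Then change container volume by factor 0.5 (V_new/V_old).
Step 2:
                   E          X
  Initial    0.06975      9.497
  Change     -0.0204     0.0102
  Equil      0.04935      9.507
  solve Keq expr → x = 0.0102; check Q = 3904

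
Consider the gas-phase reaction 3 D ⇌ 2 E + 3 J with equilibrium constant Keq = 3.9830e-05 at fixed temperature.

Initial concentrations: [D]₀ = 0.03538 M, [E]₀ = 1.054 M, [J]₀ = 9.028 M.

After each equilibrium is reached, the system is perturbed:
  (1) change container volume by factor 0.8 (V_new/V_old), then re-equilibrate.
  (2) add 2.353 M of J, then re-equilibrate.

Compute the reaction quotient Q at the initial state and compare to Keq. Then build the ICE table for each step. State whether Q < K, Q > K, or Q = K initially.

Q₀ = 1.8458e+07; Q > K (proceeds reverse)

Q₀ = 1.8458e+07 vs Keq = 3.9830e-05 ⇒ Q>K, reverse
Step 1:
                  D         E         J
  Initial   0.03538     1.054     9.028
  Change       1.58    -1.053     -1.58
  Equil       1.615 6.3750e-04     7.448
  solve Keq expr → x = -0.5267; check Q = 3.9830e-05
Then change container volume by factor 0.8 (V_new/V_old).
Step 2:
                  D         E         J
  Initial     2.019 7.9687e-04      9.31
  Change  2.3886e-04 -1.5924e-04 -2.3886e-04
  Equil        2.02 6.3764e-04      9.31
  solve Keq expr → x = -7.9618e-05; check Q = 3.9830e-05
Then add 2.353 M of J.
Step 3:
                  D         E         J
  Initial      2.02 6.3764e-04     11.66
  Change  2.7416e-04 -1.8277e-04 -2.7416e-04
  Equil        2.02 4.5486e-04     11.66
  solve Keq expr → x = -9.1386e-05; check Q = 3.9830e-05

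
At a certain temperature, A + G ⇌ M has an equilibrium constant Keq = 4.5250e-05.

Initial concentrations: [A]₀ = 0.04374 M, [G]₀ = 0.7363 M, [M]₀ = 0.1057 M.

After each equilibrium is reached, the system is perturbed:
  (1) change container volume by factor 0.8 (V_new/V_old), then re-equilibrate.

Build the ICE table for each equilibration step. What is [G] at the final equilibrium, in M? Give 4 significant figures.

[G]_eq = 1.052 M

Q₀ = 3.282 vs Keq = 4.5250e-05 ⇒ Q>K, reverse
Step 1:
                    A           G           M
  init        0.04374      0.7363      0.1057
  Δ            0.1057      0.1057     -0.1057
  eq           0.1494       0.842  5.6935e-06
  solve Keq expr → x = -0.1057; check Q = 4.5250e-05
Then change container volume by factor 0.8 (V_new/V_old).
Step 2:
                    A           G           M
  init         0.1868       1.052  7.1169e-06
  Δ       -1.7791e-06 -1.7791e-06  1.7791e-06
  eq           0.1868       1.052  8.8960e-06
  solve Keq expr → x = 1.7791e-06; check Q = 4.5250e-05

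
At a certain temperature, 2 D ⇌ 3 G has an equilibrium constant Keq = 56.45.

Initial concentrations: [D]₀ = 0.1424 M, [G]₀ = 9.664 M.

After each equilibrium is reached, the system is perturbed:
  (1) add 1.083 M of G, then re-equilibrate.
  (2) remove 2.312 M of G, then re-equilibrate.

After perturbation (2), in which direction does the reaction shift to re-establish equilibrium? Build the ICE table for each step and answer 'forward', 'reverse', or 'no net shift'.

Q₀ = 4.4509e+04 vs Keq = 56.45 ⇒ Q>K, reverse
Step 1:
                  D         G
  init       0.1424     9.664
  Δ           2.083    -3.125
  eq          2.226     6.539
  solve Keq expr → x = -1.042; check Q = 56.45
Then add 1.083 M of G.
Step 2:
                  D         G
  init        2.226     7.622
  Δ          0.3171   -0.4757
  eq          2.543     7.146
  solve Keq expr → x = -0.1586; check Q = 56.45
Then remove 2.312 M of G.
Step 3:
                  D         G
  init        2.543     4.834
  Δ         -0.6669         1
  eq          1.876     5.835
  solve Keq expr → x = 0.3334; check Q = 56.45

Direction: forward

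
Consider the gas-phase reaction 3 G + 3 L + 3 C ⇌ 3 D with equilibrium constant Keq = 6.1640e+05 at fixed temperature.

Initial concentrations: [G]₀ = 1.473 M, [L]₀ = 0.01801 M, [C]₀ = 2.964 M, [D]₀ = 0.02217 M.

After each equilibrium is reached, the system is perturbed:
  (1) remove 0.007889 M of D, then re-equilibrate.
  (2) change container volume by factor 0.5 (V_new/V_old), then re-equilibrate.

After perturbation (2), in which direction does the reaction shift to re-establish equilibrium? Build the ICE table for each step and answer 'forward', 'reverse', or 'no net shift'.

Direction: forward

Q₀ = 0.02241 vs Keq = 6.1640e+05 ⇒ Q<K, forward
Step 1:
                   G          L          C          D
  init         1.473    0.01801      2.964    0.02217
  Δ          -0.0179    -0.0179    -0.0179     0.0179
  eq           1.455 1.0983e-04      2.946    0.04007
  solve Keq expr → x = 0.005967; check Q = 6.1640e+05
Then remove 0.007889 M of D.
Step 2:
                   G          L          C          D
  init         1.455 1.0983e-04      2.946    0.03218
  Δ       -2.1563e-05 -2.1563e-05 -2.1563e-05 2.1563e-05
  eq           1.455 8.8269e-05      2.946     0.0322
  solve Keq expr → x = 7.1875e-06; check Q = 6.1640e+05
Then change container volume by factor 0.5 (V_new/V_old).
Step 3:
                   G          L          C          D
  init          2.91 1.7654e-04      5.892    0.06441
  Δ       -1.3231e-04 -1.3231e-04 -1.3231e-04 1.3231e-04
  eq            2.91 4.4228e-05      5.892    0.06454
  solve Keq expr → x = 4.4103e-05; check Q = 6.1640e+05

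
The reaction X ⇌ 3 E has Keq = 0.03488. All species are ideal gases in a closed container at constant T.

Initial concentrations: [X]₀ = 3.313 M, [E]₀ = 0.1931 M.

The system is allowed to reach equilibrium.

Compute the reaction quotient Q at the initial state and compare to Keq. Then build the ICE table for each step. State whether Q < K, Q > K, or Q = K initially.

Q₀ = 0.002173; Q < K (proceeds forward)

Q₀ = 0.002173 vs Keq = 0.03488 ⇒ Q<K, forward
Step 1:
                   X          E
  init         3.313     0.1931
  Δ          -0.0964     0.2892
  eq           3.217     0.4823
  solve Keq expr → x = 0.0964; check Q = 0.03488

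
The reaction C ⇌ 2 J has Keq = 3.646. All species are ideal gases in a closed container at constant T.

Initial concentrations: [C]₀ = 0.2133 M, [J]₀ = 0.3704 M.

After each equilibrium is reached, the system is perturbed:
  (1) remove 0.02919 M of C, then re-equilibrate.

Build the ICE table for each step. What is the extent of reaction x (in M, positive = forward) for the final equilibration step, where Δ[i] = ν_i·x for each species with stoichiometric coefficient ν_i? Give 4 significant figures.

x = -0.01782 M

Q₀ = 0.6432 vs Keq = 3.646 ⇒ Q<K, forward
Step 1:
                    C           J
  I            0.2133      0.3704
  C           -0.1147      0.2293
  E           0.09864      0.5997
  solve Keq expr → x = 0.1147; check Q = 3.646
Then remove 0.02919 M of C.
Step 2:
                    C           J
  I           0.06945      0.5997
  C           0.01782    -0.03563
  E           0.08727      0.5641
  solve Keq expr → x = -0.01782; check Q = 3.646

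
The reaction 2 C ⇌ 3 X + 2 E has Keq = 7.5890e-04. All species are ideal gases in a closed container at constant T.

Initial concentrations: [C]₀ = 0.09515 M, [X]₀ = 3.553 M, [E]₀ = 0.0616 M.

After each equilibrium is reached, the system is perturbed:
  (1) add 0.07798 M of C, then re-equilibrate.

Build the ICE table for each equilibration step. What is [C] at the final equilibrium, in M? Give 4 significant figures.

Q₀ = 18.8 vs Keq = 7.5890e-04 ⇒ Q>K, reverse
Step 1:
                  C         X         E
  I         0.09515     3.553    0.0616
  C         0.06093   -0.0914  -0.06093
  E          0.1561     3.462 6.6762e-04
  solve Keq expr → x = -0.03047; check Q = 7.5890e-04
Then add 0.07798 M of C.
Step 2:
                  C         X         E
  I          0.2341     3.462 6.6762e-04
  C       -3.3191e-04 4.9787e-04 3.3191e-04
  E          0.2337     3.462 9.9954e-04
  solve Keq expr → x = 1.6596e-04; check Q = 7.5890e-04

[C]_eq = 0.2337 M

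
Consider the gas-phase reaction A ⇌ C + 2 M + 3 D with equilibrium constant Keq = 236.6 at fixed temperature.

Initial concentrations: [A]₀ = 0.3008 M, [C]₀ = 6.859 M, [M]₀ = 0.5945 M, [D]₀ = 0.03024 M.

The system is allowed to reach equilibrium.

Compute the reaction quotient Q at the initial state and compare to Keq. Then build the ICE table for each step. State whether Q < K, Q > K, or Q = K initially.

Q₀ = 2.2286e-04 vs Keq = 236.6 ⇒ Q<K, forward
Step 1:
                    A           C           M           D
  Initial      0.3008       6.859      0.5945     0.03024
  Change      -0.2758      0.2758      0.5516      0.8274
  Equil       0.02499       7.135       1.146      0.8577
  solve Keq expr → x = 0.2758; check Q = 236.6

Q₀ = 2.2286e-04; Q < K (proceeds forward)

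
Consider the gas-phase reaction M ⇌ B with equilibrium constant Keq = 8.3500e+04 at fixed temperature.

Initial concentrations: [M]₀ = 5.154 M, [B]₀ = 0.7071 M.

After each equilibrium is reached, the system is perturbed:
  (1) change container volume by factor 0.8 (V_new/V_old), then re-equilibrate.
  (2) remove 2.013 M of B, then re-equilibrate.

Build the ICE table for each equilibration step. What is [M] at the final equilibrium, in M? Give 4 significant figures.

Q₀ = 0.1372 vs Keq = 8.3500e+04 ⇒ Q<K, forward
Step 1:
                  M         B
  init        5.154    0.7071
  Δ          -5.154     5.154
  eq      7.0192e-05     5.861
  solve Keq expr → x = 5.154; check Q = 8.3500e+04
Then change container volume by factor 0.8 (V_new/V_old).
Step 2:
                  M         B
  init    8.7740e-05     7.326
  Δ               0         0
  eq      8.7740e-05     7.326
  solve Keq expr → x = 0; check Q = 8.3500e+04
Then remove 2.013 M of B.
Step 3:
                  M         B
  init    8.7740e-05     5.313
  Δ       -2.4107e-05 2.4107e-05
  eq      6.3632e-05     5.313
  solve Keq expr → x = 2.4107e-05; check Q = 8.3500e+04

[M]_eq = 6.3632e-05 M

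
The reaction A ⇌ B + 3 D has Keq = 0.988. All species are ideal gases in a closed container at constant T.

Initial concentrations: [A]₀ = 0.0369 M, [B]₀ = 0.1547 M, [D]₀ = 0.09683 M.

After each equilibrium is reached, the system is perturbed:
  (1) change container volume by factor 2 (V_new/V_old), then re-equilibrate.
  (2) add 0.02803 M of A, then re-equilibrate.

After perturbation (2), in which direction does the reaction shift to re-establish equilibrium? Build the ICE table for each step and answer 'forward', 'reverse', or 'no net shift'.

Q₀ = 0.003806 vs Keq = 0.988 ⇒ Q<K, forward
Step 1:
                    A           B           D
  init         0.0369      0.1547     0.09683
  Δ           -0.0353      0.0353      0.1059
  eq         0.001602        0.19      0.2027
  solve Keq expr → x = 0.0353; check Q = 0.988
Then change container volume by factor 2 (V_new/V_old).
Step 2:
                    A           B           D
  init     8.0108e-04       0.095      0.1014
  Δ       -6.9387e-04  6.9387e-04    0.002082
  eq       1.0721e-04     0.09569      0.1034
  solve Keq expr → x = 6.9387e-04; check Q = 0.988
Then add 0.02803 M of A.
Step 3:
                    A           B           D
  init        0.02814     0.09569      0.1034
  Δ          -0.02734     0.02734     0.08203
  eq       7.9452e-04       0.123      0.1855
  solve Keq expr → x = 0.02734; check Q = 0.988

Direction: forward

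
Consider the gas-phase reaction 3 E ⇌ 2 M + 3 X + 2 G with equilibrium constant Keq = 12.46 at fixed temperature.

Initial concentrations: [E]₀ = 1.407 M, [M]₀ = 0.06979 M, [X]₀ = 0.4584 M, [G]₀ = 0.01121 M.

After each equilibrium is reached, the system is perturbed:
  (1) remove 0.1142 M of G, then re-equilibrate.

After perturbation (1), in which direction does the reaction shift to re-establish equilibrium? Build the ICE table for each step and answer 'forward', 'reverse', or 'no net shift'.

Q₀ = 2.1167e-08 vs Keq = 12.46 ⇒ Q<K, forward
Step 1:
                   E          M          X          G
  I            1.407    0.06979     0.4584    0.01121
  C           -1.006     0.6708      1.006     0.6708
  E           0.4007     0.7406      1.465     0.6821
  solve Keq expr → x = 0.3354; check Q = 12.46
Then remove 0.1142 M of G.
Step 2:
                   E          M          X          G
  I           0.4007     0.7406      1.465     0.5679
  C         -0.02643    0.01762    0.02643    0.01762
  E           0.3743     0.7583      1.491     0.5855
  solve Keq expr → x = 0.00881; check Q = 12.46

Direction: forward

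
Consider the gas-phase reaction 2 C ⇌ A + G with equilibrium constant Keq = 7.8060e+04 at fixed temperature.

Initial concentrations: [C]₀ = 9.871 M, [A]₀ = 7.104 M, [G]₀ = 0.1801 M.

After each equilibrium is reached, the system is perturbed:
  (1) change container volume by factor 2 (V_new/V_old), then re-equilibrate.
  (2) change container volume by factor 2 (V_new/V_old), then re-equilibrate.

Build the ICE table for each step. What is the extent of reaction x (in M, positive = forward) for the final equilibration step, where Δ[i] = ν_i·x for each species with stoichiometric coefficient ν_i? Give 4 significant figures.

x = 0 M

Q₀ = 0.01313 vs Keq = 7.8060e+04 ⇒ Q<K, forward
Step 1:
                  C         A         G
  I           9.871     7.104    0.1801
  C          -9.843     4.921     4.921
  E         0.02803     12.03     5.102
  solve Keq expr → x = 4.921; check Q = 7.8060e+04
Then change container volume by factor 2 (V_new/V_old).
Step 2:
                  C         A         G
  I         0.01402     6.013     2.551
  C               0         0         0
  E         0.01402     6.013     2.551
  solve Keq expr → x = 0; check Q = 7.8060e+04
Then change container volume by factor 2 (V_new/V_old).
Step 3:
                  C         A         G
  I        0.007009     3.006     1.275
  C               0         0         0
  E        0.007009     3.006     1.275
  solve Keq expr → x = 0; check Q = 7.8060e+04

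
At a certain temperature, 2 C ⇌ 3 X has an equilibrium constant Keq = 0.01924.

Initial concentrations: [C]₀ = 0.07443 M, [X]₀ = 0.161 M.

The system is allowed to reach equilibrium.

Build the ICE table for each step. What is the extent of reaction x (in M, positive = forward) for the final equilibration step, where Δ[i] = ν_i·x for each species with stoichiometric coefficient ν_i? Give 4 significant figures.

Q₀ = 0.7533 vs Keq = 0.01924 ⇒ Q>K, reverse
Step 1:
                   C          X
  Initial    0.07443      0.161
  Change     0.06037   -0.09055
  Equil       0.1348    0.07045
  solve Keq expr → x = -0.03018; check Q = 0.01924

x = -0.03018 M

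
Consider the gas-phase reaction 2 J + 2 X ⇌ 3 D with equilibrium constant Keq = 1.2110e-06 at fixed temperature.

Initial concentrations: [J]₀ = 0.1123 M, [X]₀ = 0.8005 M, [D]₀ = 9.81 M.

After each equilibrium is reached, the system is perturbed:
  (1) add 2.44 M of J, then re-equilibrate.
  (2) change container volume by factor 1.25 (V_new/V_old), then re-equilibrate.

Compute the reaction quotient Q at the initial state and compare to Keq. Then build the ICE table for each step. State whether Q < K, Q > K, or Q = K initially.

Q₀ = 1.1682e+05; Q > K (proceeds reverse)

Q₀ = 1.1682e+05 vs Keq = 1.2110e-06 ⇒ Q>K, reverse
Step 1:
                    J           X           D
  init         0.1123      0.8005        9.81
  Δ             6.447       6.447       -9.67
  eq            6.559       7.247      0.1399
  solve Keq expr → x = -3.223; check Q = 1.2110e-06
Then add 2.44 M of J.
Step 2:
                    J           X           D
  init          8.999       7.247      0.1399
  Δ          -0.02148    -0.02148     0.03222
  eq            8.978       7.226      0.1721
  solve Keq expr → x = 0.01074; check Q = 1.2110e-06
Then change container volume by factor 1.25 (V_new/V_old).
Step 3:
                    J           X           D
  init          7.182       5.781      0.1377
  Δ          0.006464    0.006464   -0.009696
  eq            7.189       5.787       0.128
  solve Keq expr → x = -0.003232; check Q = 1.2110e-06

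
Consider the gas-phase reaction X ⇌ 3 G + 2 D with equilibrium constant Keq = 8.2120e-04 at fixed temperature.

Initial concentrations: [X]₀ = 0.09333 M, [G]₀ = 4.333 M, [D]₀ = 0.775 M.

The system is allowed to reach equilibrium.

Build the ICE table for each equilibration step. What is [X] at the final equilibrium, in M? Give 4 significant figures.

Q₀ = 523.5 vs Keq = 8.2120e-04 ⇒ Q>K, reverse
Step 1:
                    X           G           D
  init        0.09333       4.333       0.775
  Δ            0.3857      -1.157     -0.7715
  eq           0.4791       3.176    0.003505
  solve Keq expr → x = -0.3857; check Q = 8.2120e-04

[X]_eq = 0.4791 M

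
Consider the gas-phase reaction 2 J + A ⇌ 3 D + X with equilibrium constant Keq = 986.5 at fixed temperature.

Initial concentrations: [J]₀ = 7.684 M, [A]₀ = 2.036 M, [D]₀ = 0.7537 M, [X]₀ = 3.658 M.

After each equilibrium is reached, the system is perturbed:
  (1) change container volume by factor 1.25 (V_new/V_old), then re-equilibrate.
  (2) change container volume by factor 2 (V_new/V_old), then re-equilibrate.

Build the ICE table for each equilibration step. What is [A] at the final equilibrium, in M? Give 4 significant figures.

[A]_eq = 0.02008 M

Q₀ = 0.01303 vs Keq = 986.5 ⇒ Q<K, forward
Step 1:
                   J          A          D          X
  I            7.684      2.036     0.7537      3.658
  C           -3.856     -1.928      5.784      1.928
  E            3.828      0.108      6.538      5.586
  solve Keq expr → x = 1.928; check Q = 986.5
Then change container volume by factor 1.25 (V_new/V_old).
Step 2:
                   J          A          D          X
  I            3.062    0.08639       5.23      4.469
  C          -0.0281   -0.01405    0.04215    0.01405
  E            3.034    0.07234      5.272      4.483
  solve Keq expr → x = 0.01405; check Q = 986.5
Then change container volume by factor 2 (V_new/V_old).
Step 3:
                   J          A          D          X
  I            1.517    0.03617      2.636      2.241
  C         -0.03219   -0.01609    0.04828    0.01609
  E            1.485    0.02008      2.684      2.258
  solve Keq expr → x = 0.01609; check Q = 986.5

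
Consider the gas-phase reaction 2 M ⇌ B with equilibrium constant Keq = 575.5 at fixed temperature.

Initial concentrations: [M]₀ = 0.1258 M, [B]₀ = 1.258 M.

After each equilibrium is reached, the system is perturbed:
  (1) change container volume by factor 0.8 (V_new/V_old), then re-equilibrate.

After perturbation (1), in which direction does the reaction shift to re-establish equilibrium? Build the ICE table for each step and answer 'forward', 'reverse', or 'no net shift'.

Q₀ = 79.49 vs Keq = 575.5 ⇒ Q<K, forward
Step 1:
                  M         B
  Initial    0.1258     1.258
  Change   -0.07832   0.03916
  Equil     0.04748     1.297
  solve Keq expr → x = 0.03916; check Q = 575.5
Then change container volume by factor 0.8 (V_new/V_old).
Step 2:
                  M         B
  Initial   0.05935     1.621
  Change  -0.006214  0.003107
  Equil     0.05313     1.625
  solve Keq expr → x = 0.003107; check Q = 575.5

Direction: forward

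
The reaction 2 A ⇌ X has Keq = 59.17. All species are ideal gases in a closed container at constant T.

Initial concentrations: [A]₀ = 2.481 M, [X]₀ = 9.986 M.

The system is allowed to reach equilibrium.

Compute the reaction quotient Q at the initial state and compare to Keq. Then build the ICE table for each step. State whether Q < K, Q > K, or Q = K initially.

Q₀ = 1.622; Q < K (proceeds forward)

Q₀ = 1.622 vs Keq = 59.17 ⇒ Q<K, forward
Step 1:
                    A           X
  Initial       2.481       9.986
  Change        -2.05       1.025
  Equil        0.4314       11.01
  solve Keq expr → x = 1.025; check Q = 59.17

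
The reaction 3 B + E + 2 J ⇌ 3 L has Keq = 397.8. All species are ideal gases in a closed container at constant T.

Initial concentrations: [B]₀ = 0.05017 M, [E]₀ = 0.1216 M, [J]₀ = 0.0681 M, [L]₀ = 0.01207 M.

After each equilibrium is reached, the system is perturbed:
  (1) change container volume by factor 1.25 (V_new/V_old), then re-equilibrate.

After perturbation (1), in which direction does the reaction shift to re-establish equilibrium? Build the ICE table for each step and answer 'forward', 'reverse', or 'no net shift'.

Q₀ = 24.69 vs Keq = 397.8 ⇒ Q<K, forward
Step 1:
                   B          E          J          L
  I          0.05017     0.1216     0.0681    0.01207
  C         -0.01029   -0.00343  -0.006861    0.01029
  E          0.03988     0.1182    0.06124    0.02236
  solve Keq expr → x = 0.00343; check Q = 397.8
Then change container volume by factor 1.25 (V_new/V_old).
Step 2:
                   B          E          J          L
  I           0.0319    0.09454    0.04899    0.01789
  C         0.002229 7.4300e-04   0.001486  -0.002229
  E          0.03413    0.09528    0.05048    0.01566
  solve Keq expr → x = -7.4300e-04; check Q = 397.8

Direction: reverse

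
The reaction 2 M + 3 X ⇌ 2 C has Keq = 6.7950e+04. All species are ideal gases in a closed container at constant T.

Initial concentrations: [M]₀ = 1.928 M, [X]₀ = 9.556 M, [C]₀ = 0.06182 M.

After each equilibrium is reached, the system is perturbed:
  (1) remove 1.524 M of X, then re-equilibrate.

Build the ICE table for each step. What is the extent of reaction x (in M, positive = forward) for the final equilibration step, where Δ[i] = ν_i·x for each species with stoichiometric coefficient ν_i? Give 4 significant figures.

Q₀ = 1.1782e-06 vs Keq = 6.7950e+04 ⇒ Q<K, forward
Step 1:
                   M          X          C
  init         1.928      9.556    0.06182
  Δ           -1.928     -2.891      1.928
  eq      4.4356e-04      6.665      1.989
  solve Keq expr → x = 0.9638; check Q = 6.7950e+04
Then remove 1.524 M of X.
Step 2:
                   M          X          C
  init    4.4356e-04      5.141      1.989
  Δ       2.1108e-04 3.1663e-04 -2.1108e-04
  eq      6.5465e-04      5.141      1.989
  solve Keq expr → x = -1.0554e-04; check Q = 6.7950e+04

x = -1.0554e-04 M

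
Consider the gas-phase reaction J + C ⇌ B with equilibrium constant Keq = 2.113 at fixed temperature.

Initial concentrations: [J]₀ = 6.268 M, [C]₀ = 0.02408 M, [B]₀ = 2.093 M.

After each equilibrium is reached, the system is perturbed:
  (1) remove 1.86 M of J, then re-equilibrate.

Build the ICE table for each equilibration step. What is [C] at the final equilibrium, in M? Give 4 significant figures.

[C]_eq = 0.1982 M

Q₀ = 13.87 vs Keq = 2.113 ⇒ Q>K, reverse
Step 1:
                  J         C         B
  Initial     6.268   0.02408     2.093
  Change     0.1219    0.1219   -0.1219
  Equil        6.39     0.146     1.971
  solve Keq expr → x = -0.1219; check Q = 2.113
Then remove 1.86 M of J.
Step 2:
                  J         C         B
  Initial      4.53     0.146     1.971
  Change     0.0522    0.0522   -0.0522
  Equil       4.582    0.1982     1.919
  solve Keq expr → x = -0.0522; check Q = 2.113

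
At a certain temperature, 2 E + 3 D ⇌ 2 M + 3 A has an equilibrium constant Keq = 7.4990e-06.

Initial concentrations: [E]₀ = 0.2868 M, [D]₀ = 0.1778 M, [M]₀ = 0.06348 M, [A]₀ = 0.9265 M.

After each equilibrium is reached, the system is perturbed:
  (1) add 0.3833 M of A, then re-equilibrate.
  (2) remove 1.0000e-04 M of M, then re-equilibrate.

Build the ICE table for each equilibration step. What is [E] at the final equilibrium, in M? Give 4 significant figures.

[E]_eq = 0.3501 M

Q₀ = 6.932 vs Keq = 7.4990e-06 ⇒ Q>K, reverse
Step 1:
                   E          D          M          A
  init        0.2868     0.1778    0.06348     0.9265
  Δ           0.0633    0.09495    -0.0633   -0.09495
  eq          0.3501     0.2727 1.8010e-04     0.8316
  solve Keq expr → x = -0.03165; check Q = 7.4990e-06
Then add 0.3833 M of A.
Step 2:
                   E          D          M          A
  init        0.3501     0.2727 1.8010e-04      1.215
  Δ       7.8005e-05 1.1701e-04 -7.8005e-05 -1.1701e-04
  eq          0.3502     0.2729 1.0209e-04      1.215
  solve Keq expr → x = -3.9002e-05; check Q = 7.4990e-06
Then remove 1.0000e-04 M of M.
Step 3:
                   E          D          M          A
  init        0.3502     0.2729 2.0928e-06      1.215
  Δ       -9.9868e-05 -1.4980e-04 9.9868e-05 1.4980e-04
  eq          0.3501     0.2727 1.0196e-04      1.215
  solve Keq expr → x = 4.9934e-05; check Q = 7.4990e-06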